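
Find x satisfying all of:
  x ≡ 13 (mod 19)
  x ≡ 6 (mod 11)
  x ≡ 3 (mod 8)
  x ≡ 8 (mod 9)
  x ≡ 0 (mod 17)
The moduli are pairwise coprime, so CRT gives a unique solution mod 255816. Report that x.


Product of moduli M = 19 · 11 · 8 · 9 · 17 = 255816.
Merge one congruence at a time:
  Start: x ≡ 13 (mod 19).
  Combine with x ≡ 6 (mod 11); new modulus lcm = 209.
    Write x = 13 + 19·t and substitute into x ≡ 6 (mod 11): 19·t ≡ 6 − 13 = -7 (mod 11).
    Reduce coefficients mod 11: 8·t ≡ 4 (mod 11).
    The inverse of 8 mod 11 is 7 (since 8·7 = 56 = 5·11 + 1), so t ≡ 7·4 = 28 ≡ 6 (mod 11).
    Then x = 13 + 19·6 = 127, valid modulo lcm(19, 11) = 209: x ≡ 127 (mod 209).
  Combine with x ≡ 3 (mod 8); new modulus lcm = 1672.
    Write x = 127 + 209·t and substitute into x ≡ 3 (mod 8): 209·t ≡ 3 − 127 = -124 (mod 8).
    Reduce coefficients mod 8: 1·t ≡ 4 (mod 8).
    So t ≡ 4 (mod 8).
    Then x = 127 + 209·4 = 963, valid modulo lcm(209, 8) = 1672: x ≡ 963 (mod 1672).
  Combine with x ≡ 8 (mod 9); new modulus lcm = 15048.
    Write x = 963 + 1672·t and substitute into x ≡ 8 (mod 9): 1672·t ≡ 8 − 963 = -955 (mod 9).
    Reduce coefficients mod 9: 7·t ≡ 8 (mod 9).
    The inverse of 7 mod 9 is 4 (since 7·4 = 28 = 3·9 + 1), so t ≡ 4·8 = 32 ≡ 5 (mod 9).
    Then x = 963 + 1672·5 = 9323, valid modulo lcm(1672, 9) = 15048: x ≡ 9323 (mod 15048).
  Combine with x ≡ 0 (mod 17); new modulus lcm = 255816.
    Write x = 9323 + 15048·t and substitute into x ≡ 0 (mod 17): 15048·t ≡ 0 − 9323 = -9323 (mod 17).
    Reduce coefficients mod 17: 3·t ≡ 10 (mod 17).
    The inverse of 3 mod 17 is 6 (since 3·6 = 18 = 1·17 + 1), so t ≡ 6·10 = 60 ≡ 9 (mod 17).
    Then x = 9323 + 15048·9 = 144755, valid modulo lcm(15048, 17) = 255816: x ≡ 144755 (mod 255816).
Verify against each original: 144755 mod 19 = 13, 144755 mod 11 = 6, 144755 mod 8 = 3, 144755 mod 9 = 8, 144755 mod 17 = 0.

x ≡ 144755 (mod 255816).


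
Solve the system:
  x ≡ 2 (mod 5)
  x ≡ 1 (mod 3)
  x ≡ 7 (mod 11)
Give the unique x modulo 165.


Moduli 5, 3, 11 are pairwise coprime; by CRT there is a unique solution modulo M = 5 · 3 · 11 = 165.
Solve pairwise, accumulating the modulus:
  Start with x ≡ 2 (mod 5).
  Combine with x ≡ 1 (mod 3): since gcd(5, 3) = 1, we get a unique residue mod 15.
    Write x = 2 + 5·t and substitute into x ≡ 1 (mod 3): 5·t ≡ 1 − 2 = -1 (mod 3).
    Reduce coefficients mod 3: 2·t ≡ 2 (mod 3).
    The inverse of 2 mod 3 is 2 (since 2·2 = 4 = 1·3 + 1), so t ≡ 2·2 = 4 ≡ 1 (mod 3).
    Then x = 2 + 5·1 = 7, valid modulo lcm(5, 3) = 15: x ≡ 7 (mod 15).
  Combine with x ≡ 7 (mod 11): since gcd(15, 11) = 1, we get a unique residue mod 165.
    Write x = 7 + 15·t and substitute into x ≡ 7 (mod 11): 15·t ≡ 7 − 7 = 0 (mod 11).
    Reduce coefficients mod 11: 4·t ≡ 0 (mod 11).
    The inverse of 4 mod 11 is 3 (since 4·3 = 12 = 1·11 + 1), so t ≡ 3·0 = 0 ≡ 0 (mod 11).
    Then x = 7 + 15·0 = 7, valid modulo lcm(15, 11) = 165: x ≡ 7 (mod 165).
Verify: 7 mod 5 = 2 ✓, 7 mod 3 = 1 ✓, 7 mod 11 = 7 ✓.

x ≡ 7 (mod 165).


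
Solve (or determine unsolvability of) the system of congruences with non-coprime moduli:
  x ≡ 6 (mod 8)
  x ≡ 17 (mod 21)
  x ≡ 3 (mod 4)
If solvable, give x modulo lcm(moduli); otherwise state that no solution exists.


Moduli 8, 21, 4 are not pairwise coprime, so CRT works modulo lcm(m_i) when all pairwise compatibility conditions hold.
Pairwise compatibility: gcd(m_i, m_j) must divide a_i - a_j for every pair.
Merge one congruence at a time:
  Start: x ≡ 6 (mod 8).
  Combine with x ≡ 17 (mod 21): gcd(8, 21) = 1; 17 - 6 = 11, which IS divisible by 1, so compatible.
    Write x = 6 + 8·t and substitute into x ≡ 17 (mod 21): 8·t ≡ 17 − 6 = 11 (mod 21).
    The inverse of 8 mod 21 is 8 (since 8·8 = 64 = 3·21 + 1), so t ≡ 8·11 = 88 ≡ 4 (mod 21).
    Then x = 6 + 8·4 = 38, valid modulo lcm(8, 21) = 168: x ≡ 38 (mod 168).
  Combine with x ≡ 3 (mod 4): gcd(168, 4) = 4, and 3 - 38 = -35 is NOT divisible by 4.
    ⇒ system is inconsistent (no integer solution).

No solution (the system is inconsistent).


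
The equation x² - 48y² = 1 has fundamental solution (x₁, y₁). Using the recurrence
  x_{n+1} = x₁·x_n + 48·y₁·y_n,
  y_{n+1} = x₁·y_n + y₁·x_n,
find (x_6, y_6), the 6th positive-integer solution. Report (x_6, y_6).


Step 1: Find the fundamental solution (x₁, y₁) of x² - 48y² = 1.
  Expand √48 as a continued fraction. a₀ = ⌊√48⌋ = 6; iterate m_{k+1} = d_k·a_k − m_k, d_{k+1} = (48 − m_{k+1}²)/d_k, a_{k+1} = ⌊(a₀ + m_{k+1})/d_{k+1}⌋ (starting m₀ = 0, d₀ = 1), with convergents p_k = a_k·p_{k-1} + p_{k-2}, q_k = a_k·q_{k-1} + q_{k-2} (p₋₁ = 1, q₋₁ = 0):
  k = 0: a₀ = 6; p₀/q₀ = 6/1; p₀² − 48·q₀² = 36 − 48 = -12.
  k = 1: m = 6, d = 12, a = ⌊(6 + 6)/12⌋ = 1; p/q = (1·6 + 1)/(1·1 + 0) = 7/1; p² − 48·q² = 49 − 48 = 1.
  The first convergent with p² − 48·q² = 1 gives the fundamental solution (x₁, y₁) = (7, 1).
Step 2: Apply the recurrence (x_{n+1}, y_{n+1}) = (x₁x_n + 48y₁y_n, x₁y_n + y₁x_n) repeatedly.
  From (x_1, y_1) = (7, 1): x_2 = 7·7 + 48·1·1 = 97; y_2 = 7·1 + 1·7 = 14.
  From (x_2, y_2) = (97, 14): x_3 = 7·97 + 48·1·14 = 1351; y_3 = 7·14 + 1·97 = 195.
  From (x_3, y_3) = (1351, 195): x_4 = 7·1351 + 48·1·195 = 18817; y_4 = 7·195 + 1·1351 = 2716.
  From (x_4, y_4) = (18817, 2716): x_5 = 7·18817 + 48·1·2716 = 262087; y_5 = 7·2716 + 1·18817 = 37829.
  From (x_5, y_5) = (262087, 37829): x_6 = 7·262087 + 48·1·37829 = 3650401; y_6 = 7·37829 + 1·262087 = 526890.
Step 3: Verify x_6² - 48·y_6² = 13325427460801 - 13325427460800 = 1 (should be 1). ✓

(x_1, y_1) = (7, 1); (x_6, y_6) = (3650401, 526890).


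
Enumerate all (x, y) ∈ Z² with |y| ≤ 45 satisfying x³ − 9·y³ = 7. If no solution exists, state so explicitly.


The equation is x³ - 9y³ = 7. For fixed y, x³ = 9·y³ + 7, so a solution requires the RHS to be a perfect cube.
Strategy: iterate y from -45 to 45, compute RHS = 9·y³ + 7, and check whether it is a (positive or negative) perfect cube.
Check small values of y:
  y = 0: RHS = 7 is not a perfect cube.
  y = 1: RHS = 16 is not a perfect cube.
  y = -1: RHS = -2 is not a perfect cube.
  y = 2: RHS = 79 is not a perfect cube.
  y = -2: RHS = -65 is not a perfect cube.
  y = 3: RHS = 250 is not a perfect cube.
  y = -3: RHS = -236 is not a perfect cube.
Continuing the search up to |y| = 45 finds no solutions either.
No (x, y) in the scanned range satisfies the equation.

No integer solutions with |y| ≤ 45.


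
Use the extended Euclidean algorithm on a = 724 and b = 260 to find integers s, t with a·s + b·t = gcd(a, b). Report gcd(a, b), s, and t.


Euclidean algorithm on (724, 260) — divide until remainder is 0:
  724 = 2 · 260 + 204
  260 = 1 · 204 + 56
  204 = 3 · 56 + 36
  56 = 1 · 36 + 20
  36 = 1 · 20 + 16
  20 = 1 · 16 + 4
  16 = 4 · 4 + 0
gcd(724, 260) = 4.
Track Bezout coefficients alongside the remainders: start with r₀ = 724 = a·1 + b·0 (s = 1, t = 0) and r₁ = 260 = a·0 + b·1 (s = 0, t = 1); each new remainder r_{k+1} = r_{k-1} − q_k·r_k inherits s_{k+1} = s_{k-1} − q_k·s_k, t_{k+1} = t_{k-1} − q_k·t_k, so r_k = a·s_k + b·t_k at every step:
  q = 2: r = 204, s = 1 − 2·0 = 1, t = 0 − 2·1 = -2  (check: 724·1 + 260·(-2) = 204)
  q = 1: r = 56, s = 0 − 1·1 = -1, t = 1 − 1·(-2) = 3  (check: 724·(-1) + 260·3 = 56)
  q = 3: r = 36, s = 1 − 3·(-1) = 4, t = -2 − 3·3 = -11  (check: 724·4 + 260·(-11) = 36)
  q = 1: r = 20, s = -1 − 1·4 = -5, t = 3 − 1·(-11) = 14  (check: 724·(-5) + 260·14 = 20)
  q = 1: r = 16, s = 4 − 1·(-5) = 9, t = -11 − 1·14 = -25  (check: 724·9 + 260·(-25) = 16)
  q = 1: r = 4, s = -5 − 1·9 = -14, t = 14 − 1·(-25) = 39  (check: 724·(-14) + 260·39 = 4)
The row with r = 4 (the gcd) gives the Bezout coefficients s = -14, t = 39.
Result: 724 · (-14) + 260 · (39) = 4.

gcd(724, 260) = 4; s = -14, t = 39 (check: 724·(-14) + 260·39 = 4).


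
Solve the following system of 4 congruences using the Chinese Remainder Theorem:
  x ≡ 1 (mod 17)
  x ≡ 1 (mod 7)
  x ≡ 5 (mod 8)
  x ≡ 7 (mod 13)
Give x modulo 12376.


Product of moduli M = 17 · 7 · 8 · 13 = 12376.
Merge one congruence at a time:
  Start: x ≡ 1 (mod 17).
  Combine with x ≡ 1 (mod 7); new modulus lcm = 119.
    Write x = 1 + 17·t and substitute into x ≡ 1 (mod 7): 17·t ≡ 1 − 1 = 0 (mod 7).
    Reduce coefficients mod 7: 3·t ≡ 0 (mod 7).
    The inverse of 3 mod 7 is 5 (since 3·5 = 15 = 2·7 + 1), so t ≡ 5·0 = 0 ≡ 0 (mod 7).
    Then x = 1 + 17·0 = 1, valid modulo lcm(17, 7) = 119: x ≡ 1 (mod 119).
  Combine with x ≡ 5 (mod 8); new modulus lcm = 952.
    Write x = 1 + 119·t and substitute into x ≡ 5 (mod 8): 119·t ≡ 5 − 1 = 4 (mod 8).
    Reduce coefficients mod 8: 7·t ≡ 4 (mod 8).
    The inverse of 7 mod 8 is 7 (since 7·7 = 49 = 6·8 + 1), so t ≡ 7·4 = 28 ≡ 4 (mod 8).
    Then x = 1 + 119·4 = 477, valid modulo lcm(119, 8) = 952: x ≡ 477 (mod 952).
  Combine with x ≡ 7 (mod 13); new modulus lcm = 12376.
    Write x = 477 + 952·t and substitute into x ≡ 7 (mod 13): 952·t ≡ 7 − 477 = -470 (mod 13).
    Reduce coefficients mod 13: 3·t ≡ 11 (mod 13).
    The inverse of 3 mod 13 is 9 (since 3·9 = 27 = 2·13 + 1), so t ≡ 9·11 = 99 ≡ 8 (mod 13).
    Then x = 477 + 952·8 = 8093, valid modulo lcm(952, 13) = 12376: x ≡ 8093 (mod 12376).
Verify against each original: 8093 mod 17 = 1, 8093 mod 7 = 1, 8093 mod 8 = 5, 8093 mod 13 = 7.

x ≡ 8093 (mod 12376).


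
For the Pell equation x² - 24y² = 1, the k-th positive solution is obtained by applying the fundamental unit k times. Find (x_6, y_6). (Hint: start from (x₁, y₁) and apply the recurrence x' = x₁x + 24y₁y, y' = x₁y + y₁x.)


Step 1: Find the fundamental solution (x₁, y₁) of x² - 24y² = 1.
  Expand √24 as a continued fraction. a₀ = ⌊√24⌋ = 4; iterate m_{k+1} = d_k·a_k − m_k, d_{k+1} = (24 − m_{k+1}²)/d_k, a_{k+1} = ⌊(a₀ + m_{k+1})/d_{k+1}⌋ (starting m₀ = 0, d₀ = 1), with convergents p_k = a_k·p_{k-1} + p_{k-2}, q_k = a_k·q_{k-1} + q_{k-2} (p₋₁ = 1, q₋₁ = 0):
  k = 0: a₀ = 4; p₀/q₀ = 4/1; p₀² − 24·q₀² = 16 − 24 = -8.
  k = 1: m = 4, d = 8, a = ⌊(4 + 4)/8⌋ = 1; p/q = (1·4 + 1)/(1·1 + 0) = 5/1; p² − 24·q² = 25 − 24 = 1.
  The first convergent with p² − 24·q² = 1 gives the fundamental solution (x₁, y₁) = (5, 1).
Step 2: Apply the recurrence (x_{n+1}, y_{n+1}) = (x₁x_n + 24y₁y_n, x₁y_n + y₁x_n) repeatedly.
  From (x_1, y_1) = (5, 1): x_2 = 5·5 + 24·1·1 = 49; y_2 = 5·1 + 1·5 = 10.
  From (x_2, y_2) = (49, 10): x_3 = 5·49 + 24·1·10 = 485; y_3 = 5·10 + 1·49 = 99.
  From (x_3, y_3) = (485, 99): x_4 = 5·485 + 24·1·99 = 4801; y_4 = 5·99 + 1·485 = 980.
  From (x_4, y_4) = (4801, 980): x_5 = 5·4801 + 24·1·980 = 47525; y_5 = 5·980 + 1·4801 = 9701.
  From (x_5, y_5) = (47525, 9701): x_6 = 5·47525 + 24·1·9701 = 470449; y_6 = 5·9701 + 1·47525 = 96030.
Step 3: Verify x_6² - 24·y_6² = 221322261601 - 221322261600 = 1 (should be 1). ✓

(x_1, y_1) = (5, 1); (x_6, y_6) = (470449, 96030).


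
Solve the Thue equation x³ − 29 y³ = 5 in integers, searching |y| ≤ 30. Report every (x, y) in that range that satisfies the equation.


The equation is x³ - 29y³ = 5. For fixed y, x³ = 29·y³ + 5, so a solution requires the RHS to be a perfect cube.
Strategy: iterate y from -30 to 30, compute RHS = 29·y³ + 5, and check whether it is a (positive or negative) perfect cube.
Check small values of y:
  y = 0: RHS = 5 is not a perfect cube.
  y = 1: RHS = 34 is not a perfect cube.
  y = -1: RHS = -24 is not a perfect cube.
  y = 2: RHS = 237 is not a perfect cube.
  y = -2: RHS = -227 is not a perfect cube.
  y = 3: RHS = 788 is not a perfect cube.
  y = -3: RHS = -778 is not a perfect cube.
Continuing the search up to |y| = 30 finds no solutions either.
No (x, y) in the scanned range satisfies the equation.

No integer solutions with |y| ≤ 30.


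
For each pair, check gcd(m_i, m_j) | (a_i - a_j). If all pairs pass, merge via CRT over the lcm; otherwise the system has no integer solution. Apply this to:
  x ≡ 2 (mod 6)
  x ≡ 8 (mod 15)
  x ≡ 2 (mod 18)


Moduli 6, 15, 18 are not pairwise coprime, so CRT works modulo lcm(m_i) when all pairwise compatibility conditions hold.
Pairwise compatibility: gcd(m_i, m_j) must divide a_i - a_j for every pair.
Merge one congruence at a time:
  Start: x ≡ 2 (mod 6).
  Combine with x ≡ 8 (mod 15): gcd(6, 15) = 3; 8 - 2 = 6, which IS divisible by 3, so compatible.
    Write x = 2 + 6·t and substitute into x ≡ 8 (mod 15): 6·t ≡ 8 − 2 = 6 (mod 15).
    Divide the congruence (and modulus) by g = 3: 2·t ≡ 2 (mod 5).
    The inverse of 2 mod 5 is 3 (since 2·3 = 6 = 1·5 + 1), so t ≡ 3·2 = 6 ≡ 1 (mod 5).
    Then x = 2 + 6·1 = 8, valid modulo lcm(6, 15) = 30: x ≡ 8 (mod 30).
  Combine with x ≡ 2 (mod 18): gcd(30, 18) = 6; 2 - 8 = -6, which IS divisible by 6, so compatible.
    Write x = 8 + 30·t and substitute into x ≡ 2 (mod 18): 30·t ≡ 2 − 8 = -6 (mod 18).
    Divide the congruence (and modulus) by g = 6: 5·t ≡ -1 (mod 3).
    Reduce coefficients mod 3: 2·t ≡ 2 (mod 3).
    The inverse of 2 mod 3 is 2 (since 2·2 = 4 = 1·3 + 1), so t ≡ 2·2 = 4 ≡ 1 (mod 3).
    Then x = 8 + 30·1 = 38, valid modulo lcm(30, 18) = 90: x ≡ 38 (mod 90).
Verify: 38 mod 6 = 2, 38 mod 15 = 8, 38 mod 18 = 2.

x ≡ 38 (mod 90).


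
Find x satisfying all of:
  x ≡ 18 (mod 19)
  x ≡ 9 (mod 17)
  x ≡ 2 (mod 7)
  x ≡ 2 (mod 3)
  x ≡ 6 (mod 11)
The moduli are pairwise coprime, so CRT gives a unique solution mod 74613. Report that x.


Product of moduli M = 19 · 17 · 7 · 3 · 11 = 74613.
Merge one congruence at a time:
  Start: x ≡ 18 (mod 19).
  Combine with x ≡ 9 (mod 17); new modulus lcm = 323.
    Write x = 18 + 19·t and substitute into x ≡ 9 (mod 17): 19·t ≡ 9 − 18 = -9 (mod 17).
    Reduce coefficients mod 17: 2·t ≡ 8 (mod 17).
    The inverse of 2 mod 17 is 9 (since 2·9 = 18 = 1·17 + 1), so t ≡ 9·8 = 72 ≡ 4 (mod 17).
    Then x = 18 + 19·4 = 94, valid modulo lcm(19, 17) = 323: x ≡ 94 (mod 323).
  Combine with x ≡ 2 (mod 7); new modulus lcm = 2261.
    Write x = 94 + 323·t and substitute into x ≡ 2 (mod 7): 323·t ≡ 2 − 94 = -92 (mod 7).
    Reduce coefficients mod 7: 1·t ≡ 6 (mod 7).
    So t ≡ 6 (mod 7).
    Then x = 94 + 323·6 = 2032, valid modulo lcm(323, 7) = 2261: x ≡ 2032 (mod 2261).
  Combine with x ≡ 2 (mod 3); new modulus lcm = 6783.
    Write x = 2032 + 2261·t and substitute into x ≡ 2 (mod 3): 2261·t ≡ 2 − 2032 = -2030 (mod 3).
    Reduce coefficients mod 3: 2·t ≡ 1 (mod 3).
    The inverse of 2 mod 3 is 2 (since 2·2 = 4 = 1·3 + 1), so t ≡ 2·1 = 2 ≡ 2 (mod 3).
    Then x = 2032 + 2261·2 = 6554, valid modulo lcm(2261, 3) = 6783: x ≡ 6554 (mod 6783).
  Combine with x ≡ 6 (mod 11); new modulus lcm = 74613.
    Write x = 6554 + 6783·t and substitute into x ≡ 6 (mod 11): 6783·t ≡ 6 − 6554 = -6548 (mod 11).
    Reduce coefficients mod 11: 7·t ≡ 8 (mod 11).
    The inverse of 7 mod 11 is 8 (since 7·8 = 56 = 5·11 + 1), so t ≡ 8·8 = 64 ≡ 9 (mod 11).
    Then x = 6554 + 6783·9 = 67601, valid modulo lcm(6783, 11) = 74613: x ≡ 67601 (mod 74613).
Verify against each original: 67601 mod 19 = 18, 67601 mod 17 = 9, 67601 mod 7 = 2, 67601 mod 3 = 2, 67601 mod 11 = 6.

x ≡ 67601 (mod 74613).


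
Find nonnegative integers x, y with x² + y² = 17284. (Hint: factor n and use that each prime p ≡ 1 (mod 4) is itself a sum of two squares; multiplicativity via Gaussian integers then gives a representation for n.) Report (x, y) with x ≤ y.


Step 1: Factor n = 17284 = 2^2 · 29 · 149.
Step 2: Check the mod-4 condition on each prime factor: 2 = 2 (special); 29 ≡ 1 (mod 4), exponent 1; 149 ≡ 1 (mod 4), exponent 1.
All primes ≡ 3 (mod 4) appear to even exponent (or don't appear), so by the two-squares theorem n IS expressible as a sum of two squares.
Step 3: Build a representation. Group n = k² · m with k = 2 and m = 29 · 149 = 4321 (a product of primes ≡ 1 (mod 4)); a representation of m scales to one of n via (k·x)² + (k·y)² = k²(x² + y²). Each prime p ≡ 1 (mod 4) is itself a sum of two squares; find a² by testing p − a² for a perfect square:
  29: 29 − 1² = 28, 29 − 2² = 25 = 5² ⇒ 29 = 2² + 5².
  149: 149 − 1² = 148, 149 − 2² = 145, 149 − 3² = 140, 149 − 4² = 133, 149 − 5² = 124, 149 − 6² = 113, 149 − 7² = 100 = 10² ⇒ 149 = 7² + 10².
  Combine using the Brahmagupta–Fibonacci identity (a² + b²)(c² + d²) = (ac − bd)² + (ad + bc)² = (ac + bd)² + (ad − bc)²:
  29 · 149 = 4321: from (2² + 5²)(7² + 10²), take (2·7 − 5·10, 2·10 + 5·7) = (14 − 50, 20 + 35) = (-36, 55); dropping signs (only squares matter) gives (36, 55); check 36² + 55² = 1296 + 3025 = 4321 ✓.
  Scale by k = 2: (2·36, 2·55) = (72, 110).
Step 4: Order so x ≤ y and verify: 72² + 110² = 5184 + 12100 = 17284 = n. ✓

n = 17284 = 72² + 110² (one valid representation with x ≤ y).


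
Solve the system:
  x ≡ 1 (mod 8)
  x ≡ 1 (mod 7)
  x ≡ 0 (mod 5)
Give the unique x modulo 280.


Moduli 8, 7, 5 are pairwise coprime; by CRT there is a unique solution modulo M = 8 · 7 · 5 = 280.
Solve pairwise, accumulating the modulus:
  Start with x ≡ 1 (mod 8).
  Combine with x ≡ 1 (mod 7): since gcd(8, 7) = 1, we get a unique residue mod 56.
    Write x = 1 + 8·t and substitute into x ≡ 1 (mod 7): 8·t ≡ 1 − 1 = 0 (mod 7).
    Reduce coefficients mod 7: 1·t ≡ 0 (mod 7).
    So t ≡ 0 (mod 7).
    Then x = 1 + 8·0 = 1, valid modulo lcm(8, 7) = 56: x ≡ 1 (mod 56).
  Combine with x ≡ 0 (mod 5): since gcd(56, 5) = 1, we get a unique residue mod 280.
    Write x = 1 + 56·t and substitute into x ≡ 0 (mod 5): 56·t ≡ 0 − 1 = -1 (mod 5).
    Reduce coefficients mod 5: 1·t ≡ 4 (mod 5).
    So t ≡ 4 (mod 5).
    Then x = 1 + 56·4 = 225, valid modulo lcm(56, 5) = 280: x ≡ 225 (mod 280).
Verify: 225 mod 8 = 1 ✓, 225 mod 7 = 1 ✓, 225 mod 5 = 0 ✓.

x ≡ 225 (mod 280).


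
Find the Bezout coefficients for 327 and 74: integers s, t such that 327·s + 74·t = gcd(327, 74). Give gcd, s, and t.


Euclidean algorithm on (327, 74) — divide until remainder is 0:
  327 = 4 · 74 + 31
  74 = 2 · 31 + 12
  31 = 2 · 12 + 7
  12 = 1 · 7 + 5
  7 = 1 · 5 + 2
  5 = 2 · 2 + 1
  2 = 2 · 1 + 0
gcd(327, 74) = 1.
Track Bezout coefficients alongside the remainders: start with r₀ = 327 = a·1 + b·0 (s = 1, t = 0) and r₁ = 74 = a·0 + b·1 (s = 0, t = 1); each new remainder r_{k+1} = r_{k-1} − q_k·r_k inherits s_{k+1} = s_{k-1} − q_k·s_k, t_{k+1} = t_{k-1} − q_k·t_k, so r_k = a·s_k + b·t_k at every step:
  q = 4: r = 31, s = 1 − 4·0 = 1, t = 0 − 4·1 = -4  (check: 327·1 + 74·(-4) = 31)
  q = 2: r = 12, s = 0 − 2·1 = -2, t = 1 − 2·(-4) = 9  (check: 327·(-2) + 74·9 = 12)
  q = 2: r = 7, s = 1 − 2·(-2) = 5, t = -4 − 2·9 = -22  (check: 327·5 + 74·(-22) = 7)
  q = 1: r = 5, s = -2 − 1·5 = -7, t = 9 − 1·(-22) = 31  (check: 327·(-7) + 74·31 = 5)
  q = 1: r = 2, s = 5 − 1·(-7) = 12, t = -22 − 1·31 = -53  (check: 327·12 + 74·(-53) = 2)
  q = 2: r = 1, s = -7 − 2·12 = -31, t = 31 − 2·(-53) = 137  (check: 327·(-31) + 74·137 = 1)
The row with r = 1 (the gcd) gives the Bezout coefficients s = -31, t = 137.
Result: 327 · (-31) + 74 · (137) = 1.

gcd(327, 74) = 1; s = -31, t = 137 (check: 327·(-31) + 74·137 = 1).


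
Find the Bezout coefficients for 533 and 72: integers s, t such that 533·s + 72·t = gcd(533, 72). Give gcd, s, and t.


Euclidean algorithm on (533, 72) — divide until remainder is 0:
  533 = 7 · 72 + 29
  72 = 2 · 29 + 14
  29 = 2 · 14 + 1
  14 = 14 · 1 + 0
gcd(533, 72) = 1.
Track Bezout coefficients alongside the remainders: start with r₀ = 533 = a·1 + b·0 (s = 1, t = 0) and r₁ = 72 = a·0 + b·1 (s = 0, t = 1); each new remainder r_{k+1} = r_{k-1} − q_k·r_k inherits s_{k+1} = s_{k-1} − q_k·s_k, t_{k+1} = t_{k-1} − q_k·t_k, so r_k = a·s_k + b·t_k at every step:
  q = 7: r = 29, s = 1 − 7·0 = 1, t = 0 − 7·1 = -7  (check: 533·1 + 72·(-7) = 29)
  q = 2: r = 14, s = 0 − 2·1 = -2, t = 1 − 2·(-7) = 15  (check: 533·(-2) + 72·15 = 14)
  q = 2: r = 1, s = 1 − 2·(-2) = 5, t = -7 − 2·15 = -37  (check: 533·5 + 72·(-37) = 1)
The row with r = 1 (the gcd) gives the Bezout coefficients s = 5, t = -37.
Result: 533 · (5) + 72 · (-37) = 1.

gcd(533, 72) = 1; s = 5, t = -37 (check: 533·5 + 72·(-37) = 1).


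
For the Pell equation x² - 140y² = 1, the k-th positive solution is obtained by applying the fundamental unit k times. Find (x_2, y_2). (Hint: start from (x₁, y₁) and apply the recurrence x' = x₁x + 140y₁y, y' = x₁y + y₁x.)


Step 1: Find the fundamental solution (x₁, y₁) of x² - 140y² = 1.
  Expand √140 as a continued fraction. a₀ = ⌊√140⌋ = 11; iterate m_{k+1} = d_k·a_k − m_k, d_{k+1} = (140 − m_{k+1}²)/d_k, a_{k+1} = ⌊(a₀ + m_{k+1})/d_{k+1}⌋ (starting m₀ = 0, d₀ = 1), with convergents p_k = a_k·p_{k-1} + p_{k-2}, q_k = a_k·q_{k-1} + q_{k-2} (p₋₁ = 1, q₋₁ = 0):
  k = 0: a₀ = 11; p₀/q₀ = 11/1; p₀² − 140·q₀² = 121 − 140 = -19.
  k = 1: m = 11, d = 19, a = ⌊(11 + 11)/19⌋ = 1; p/q = (1·11 + 1)/(1·1 + 0) = 12/1; p² − 140·q² = 144 − 140 = 4.
  k = 2: m = 8, d = 4, a = ⌊(11 + 8)/4⌋ = 4; p/q = (4·12 + 11)/(4·1 + 1) = 59/5; p² − 140·q² = 3481 − 3500 = -19.
  k = 3: m = 8, d = 19, a = ⌊(11 + 8)/19⌋ = 1; p/q = (1·59 + 12)/(1·5 + 1) = 71/6; p² − 140·q² = 5041 − 5040 = 1.
  The first convergent with p² − 140·q² = 1 gives the fundamental solution (x₁, y₁) = (71, 6).
Step 2: Apply the recurrence (x_{n+1}, y_{n+1}) = (x₁x_n + 140y₁y_n, x₁y_n + y₁x_n) repeatedly.
  From (x_1, y_1) = (71, 6): x_2 = 71·71 + 140·6·6 = 10081; y_2 = 71·6 + 6·71 = 852.
Step 3: Verify x_2² - 140·y_2² = 101626561 - 101626560 = 1 (should be 1). ✓

(x_1, y_1) = (71, 6); (x_2, y_2) = (10081, 852).


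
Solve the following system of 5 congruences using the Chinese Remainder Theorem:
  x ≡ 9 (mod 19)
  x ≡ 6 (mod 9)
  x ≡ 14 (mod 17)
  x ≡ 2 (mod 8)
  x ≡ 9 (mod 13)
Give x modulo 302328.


Product of moduli M = 19 · 9 · 17 · 8 · 13 = 302328.
Merge one congruence at a time:
  Start: x ≡ 9 (mod 19).
  Combine with x ≡ 6 (mod 9); new modulus lcm = 171.
    Write x = 9 + 19·t and substitute into x ≡ 6 (mod 9): 19·t ≡ 6 − 9 = -3 (mod 9).
    Reduce coefficients mod 9: 1·t ≡ 6 (mod 9).
    So t ≡ 6 (mod 9).
    Then x = 9 + 19·6 = 123, valid modulo lcm(19, 9) = 171: x ≡ 123 (mod 171).
  Combine with x ≡ 14 (mod 17); new modulus lcm = 2907.
    Write x = 123 + 171·t and substitute into x ≡ 14 (mod 17): 171·t ≡ 14 − 123 = -109 (mod 17).
    Reduce coefficients mod 17: 1·t ≡ 10 (mod 17).
    So t ≡ 10 (mod 17).
    Then x = 123 + 171·10 = 1833, valid modulo lcm(171, 17) = 2907: x ≡ 1833 (mod 2907).
  Combine with x ≡ 2 (mod 8); new modulus lcm = 23256.
    Write x = 1833 + 2907·t and substitute into x ≡ 2 (mod 8): 2907·t ≡ 2 − 1833 = -1831 (mod 8).
    Reduce coefficients mod 8: 3·t ≡ 1 (mod 8).
    The inverse of 3 mod 8 is 3 (since 3·3 = 9 = 1·8 + 1), so t ≡ 3·1 = 3 ≡ 3 (mod 8).
    Then x = 1833 + 2907·3 = 10554, valid modulo lcm(2907, 8) = 23256: x ≡ 10554 (mod 23256).
  Combine with x ≡ 9 (mod 13); new modulus lcm = 302328.
    Write x = 10554 + 23256·t and substitute into x ≡ 9 (mod 13): 23256·t ≡ 9 − 10554 = -10545 (mod 13).
    Reduce coefficients mod 13: 12·t ≡ 11 (mod 13).
    The inverse of 12 mod 13 is 12 (since 12·12 = 144 = 11·13 + 1), so t ≡ 12·11 = 132 ≡ 2 (mod 13).
    Then x = 10554 + 23256·2 = 57066, valid modulo lcm(23256, 13) = 302328: x ≡ 57066 (mod 302328).
Verify against each original: 57066 mod 19 = 9, 57066 mod 9 = 6, 57066 mod 17 = 14, 57066 mod 8 = 2, 57066 mod 13 = 9.

x ≡ 57066 (mod 302328).


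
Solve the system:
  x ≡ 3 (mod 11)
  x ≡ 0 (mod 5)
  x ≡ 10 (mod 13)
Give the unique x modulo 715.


Moduli 11, 5, 13 are pairwise coprime; by CRT there is a unique solution modulo M = 11 · 5 · 13 = 715.
Solve pairwise, accumulating the modulus:
  Start with x ≡ 3 (mod 11).
  Combine with x ≡ 0 (mod 5): since gcd(11, 5) = 1, we get a unique residue mod 55.
    Write x = 3 + 11·t and substitute into x ≡ 0 (mod 5): 11·t ≡ 0 − 3 = -3 (mod 5).
    Reduce coefficients mod 5: 1·t ≡ 2 (mod 5).
    So t ≡ 2 (mod 5).
    Then x = 3 + 11·2 = 25, valid modulo lcm(11, 5) = 55: x ≡ 25 (mod 55).
  Combine with x ≡ 10 (mod 13): since gcd(55, 13) = 1, we get a unique residue mod 715.
    Write x = 25 + 55·t and substitute into x ≡ 10 (mod 13): 55·t ≡ 10 − 25 = -15 (mod 13).
    Reduce coefficients mod 13: 3·t ≡ 11 (mod 13).
    The inverse of 3 mod 13 is 9 (since 3·9 = 27 = 2·13 + 1), so t ≡ 9·11 = 99 ≡ 8 (mod 13).
    Then x = 25 + 55·8 = 465, valid modulo lcm(55, 13) = 715: x ≡ 465 (mod 715).
Verify: 465 mod 11 = 3 ✓, 465 mod 5 = 0 ✓, 465 mod 13 = 10 ✓.

x ≡ 465 (mod 715).


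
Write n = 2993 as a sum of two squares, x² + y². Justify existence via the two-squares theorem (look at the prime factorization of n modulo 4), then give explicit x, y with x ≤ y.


Step 1: Factor n = 2993 = 41 · 73.
Step 2: Check the mod-4 condition on each prime factor: 41 ≡ 1 (mod 4), exponent 1; 73 ≡ 1 (mod 4), exponent 1.
All primes ≡ 3 (mod 4) appear to even exponent (or don't appear), so by the two-squares theorem n IS expressible as a sum of two squares.
Step 3: Build a representation. Here n = 41 · 73 is a product of primes ≡ 1 (mod 4). Each prime p ≡ 1 (mod 4) is itself a sum of two squares; find a² by testing p − a² for a perfect square:
  41: 41 − 1² = 40, 41 − 2² = 37, 41 − 3² = 32, 41 − 4² = 25 = 5² ⇒ 41 = 4² + 5².
  73: 73 − 1² = 72, 73 − 2² = 69, 73 − 3² = 64 = 8² ⇒ 73 = 3² + 8².
  Combine using the Brahmagupta–Fibonacci identity (a² + b²)(c² + d²) = (ac − bd)² + (ad + bc)² = (ac + bd)² + (ad − bc)²:
  41 · 73 = 2993: from (4² + 5²)(3² + 8²), take (4·3 − 5·8, 4·8 + 5·3) = (12 − 40, 32 + 15) = (-28, 47); dropping signs (only squares matter) gives (28, 47); check 28² + 47² = 784 + 2209 = 2993 ✓.
Step 4: Order so x ≤ y and verify: 28² + 47² = 784 + 2209 = 2993 = n. ✓

n = 2993 = 28² + 47² (one valid representation with x ≤ y).


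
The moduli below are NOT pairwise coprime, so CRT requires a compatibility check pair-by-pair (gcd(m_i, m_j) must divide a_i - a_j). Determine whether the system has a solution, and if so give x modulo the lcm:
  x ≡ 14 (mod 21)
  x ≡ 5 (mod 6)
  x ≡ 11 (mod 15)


Moduli 21, 6, 15 are not pairwise coprime, so CRT works modulo lcm(m_i) when all pairwise compatibility conditions hold.
Pairwise compatibility: gcd(m_i, m_j) must divide a_i - a_j for every pair.
Merge one congruence at a time:
  Start: x ≡ 14 (mod 21).
  Combine with x ≡ 5 (mod 6): gcd(21, 6) = 3; 5 - 14 = -9, which IS divisible by 3, so compatible.
    Write x = 14 + 21·t and substitute into x ≡ 5 (mod 6): 21·t ≡ 5 − 14 = -9 (mod 6).
    Divide the congruence (and modulus) by g = 3: 7·t ≡ -3 (mod 2).
    Reduce coefficients mod 2: 1·t ≡ 1 (mod 2).
    So t ≡ 1 (mod 2).
    Then x = 14 + 21·1 = 35, valid modulo lcm(21, 6) = 42: x ≡ 35 (mod 42).
  Combine with x ≡ 11 (mod 15): gcd(42, 15) = 3; 11 - 35 = -24, which IS divisible by 3, so compatible.
    Write x = 35 + 42·t and substitute into x ≡ 11 (mod 15): 42·t ≡ 11 − 35 = -24 (mod 15).
    Divide the congruence (and modulus) by g = 3: 14·t ≡ -8 (mod 5).
    Reduce coefficients mod 5: 4·t ≡ 2 (mod 5).
    The inverse of 4 mod 5 is 4 (since 4·4 = 16 = 3·5 + 1), so t ≡ 4·2 = 8 ≡ 3 (mod 5).
    Then x = 35 + 42·3 = 161, valid modulo lcm(42, 15) = 210: x ≡ 161 (mod 210).
Verify: 161 mod 21 = 14, 161 mod 6 = 5, 161 mod 15 = 11.

x ≡ 161 (mod 210).


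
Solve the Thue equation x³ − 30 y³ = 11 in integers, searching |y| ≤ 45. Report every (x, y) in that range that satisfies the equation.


The equation is x³ - 30y³ = 11. For fixed y, x³ = 30·y³ + 11, so a solution requires the RHS to be a perfect cube.
Strategy: iterate y from -45 to 45, compute RHS = 30·y³ + 11, and check whether it is a (positive or negative) perfect cube.
Check small values of y:
  y = 0: RHS = 11 is not a perfect cube.
  y = 1: RHS = 41 is not a perfect cube.
  y = -1: RHS = -19 is not a perfect cube.
  y = 2: RHS = 251 is not a perfect cube.
  y = -2: RHS = -229 is not a perfect cube.
  y = 3: RHS = 821 is not a perfect cube.
  y = -3: RHS = -799 is not a perfect cube.
Continuing the search up to |y| = 45 finds no solutions either.
No (x, y) in the scanned range satisfies the equation.

No integer solutions with |y| ≤ 45.


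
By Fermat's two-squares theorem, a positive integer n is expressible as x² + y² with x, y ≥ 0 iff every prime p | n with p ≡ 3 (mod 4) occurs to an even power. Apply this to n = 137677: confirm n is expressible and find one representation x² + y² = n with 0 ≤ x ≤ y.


Step 1: Factor n = 137677 = 37 · 61^2.
Step 2: Check the mod-4 condition on each prime factor: 37 ≡ 1 (mod 4), exponent 1; 61 ≡ 1 (mod 4), exponent 2.
All primes ≡ 3 (mod 4) appear to even exponent (or don't appear), so by the two-squares theorem n IS expressible as a sum of two squares.
Step 3: Build a representation. Here n = 37 · 61 · 61 is a product of primes ≡ 1 (mod 4). Each prime p ≡ 1 (mod 4) is itself a sum of two squares; find a² by testing p − a² for a perfect square:
  37: 37 − 1² = 36 = 6² ⇒ 37 = 1² + 6².
  61: 61 − 1² = 60, 61 − 2² = 57, 61 − 3² = 52, 61 − 4² = 45, 61 − 5² = 36 = 6² ⇒ 61 = 5² + 6².
  Combine using the Brahmagupta–Fibonacci identity (a² + b²)(c² + d²) = (ac − bd)² + (ad + bc)² = (ac + bd)² + (ad − bc)²:
  37 · 61 = 2257: from (1² + 6²)(5² + 6²), take (1·5 − 6·6, 1·6 + 6·5) = (5 − 36, 6 + 30) = (-31, 36); dropping signs (only squares matter) gives (31, 36); check 31² + 36² = 961 + 1296 = 2257 ✓.
  2257 · 61 = 137677: from (31² + 36²)(5² + 6²), take (31·5 − 36·6, 31·6 + 36·5) = (155 − 216, 186 + 180) = (-61, 366); dropping signs (only squares matter) gives (61, 366); check 61² + 366² = 3721 + 133956 = 137677 ✓.
Step 4: Order so x ≤ y and verify: 61² + 366² = 3721 + 133956 = 137677 = n. ✓

n = 137677 = 61² + 366² (one valid representation with x ≤ y).


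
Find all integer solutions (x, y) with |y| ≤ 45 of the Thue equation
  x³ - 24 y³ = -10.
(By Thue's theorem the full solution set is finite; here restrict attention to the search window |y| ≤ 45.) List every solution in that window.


The equation is x³ - 24y³ = -10. For fixed y, x³ = 24·y³ − 10, so a solution requires the RHS to be a perfect cube.
Strategy: iterate y from -45 to 45, compute RHS = 24·y³ − 10, and check whether it is a (positive or negative) perfect cube.
Check small values of y:
  y = 0: RHS = -10 is not a perfect cube.
  y = 1: RHS = 14 is not a perfect cube.
  y = -1: RHS = -34 is not a perfect cube.
  y = 2: RHS = 182 is not a perfect cube.
  y = -2: RHS = -202 is not a perfect cube.
  y = 3: RHS = 638 is not a perfect cube.
  y = -3: RHS = -658 is not a perfect cube.
Continuing the search up to |y| = 45 finds no solutions either.
No (x, y) in the scanned range satisfies the equation.

No integer solutions with |y| ≤ 45.


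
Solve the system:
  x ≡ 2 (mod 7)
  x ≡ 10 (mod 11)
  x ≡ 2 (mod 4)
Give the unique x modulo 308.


Moduli 7, 11, 4 are pairwise coprime; by CRT there is a unique solution modulo M = 7 · 11 · 4 = 308.
Solve pairwise, accumulating the modulus:
  Start with x ≡ 2 (mod 7).
  Combine with x ≡ 10 (mod 11): since gcd(7, 11) = 1, we get a unique residue mod 77.
    Write x = 2 + 7·t and substitute into x ≡ 10 (mod 11): 7·t ≡ 10 − 2 = 8 (mod 11).
    The inverse of 7 mod 11 is 8 (since 7·8 = 56 = 5·11 + 1), so t ≡ 8·8 = 64 ≡ 9 (mod 11).
    Then x = 2 + 7·9 = 65, valid modulo lcm(7, 11) = 77: x ≡ 65 (mod 77).
  Combine with x ≡ 2 (mod 4): since gcd(77, 4) = 1, we get a unique residue mod 308.
    Write x = 65 + 77·t and substitute into x ≡ 2 (mod 4): 77·t ≡ 2 − 65 = -63 (mod 4).
    Reduce coefficients mod 4: 1·t ≡ 1 (mod 4).
    So t ≡ 1 (mod 4).
    Then x = 65 + 77·1 = 142, valid modulo lcm(77, 4) = 308: x ≡ 142 (mod 308).
Verify: 142 mod 7 = 2 ✓, 142 mod 11 = 10 ✓, 142 mod 4 = 2 ✓.

x ≡ 142 (mod 308).


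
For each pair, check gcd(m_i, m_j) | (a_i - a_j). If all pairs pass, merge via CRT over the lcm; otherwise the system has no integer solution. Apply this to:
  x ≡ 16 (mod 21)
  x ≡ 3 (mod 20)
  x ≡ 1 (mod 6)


Moduli 21, 20, 6 are not pairwise coprime, so CRT works modulo lcm(m_i) when all pairwise compatibility conditions hold.
Pairwise compatibility: gcd(m_i, m_j) must divide a_i - a_j for every pair.
Merge one congruence at a time:
  Start: x ≡ 16 (mod 21).
  Combine with x ≡ 3 (mod 20): gcd(21, 20) = 1; 3 - 16 = -13, which IS divisible by 1, so compatible.
    Write x = 16 + 21·t and substitute into x ≡ 3 (mod 20): 21·t ≡ 3 − 16 = -13 (mod 20).
    Reduce coefficients mod 20: 1·t ≡ 7 (mod 20).
    So t ≡ 7 (mod 20).
    Then x = 16 + 21·7 = 163, valid modulo lcm(21, 20) = 420: x ≡ 163 (mod 420).
  Combine with x ≡ 1 (mod 6): gcd(420, 6) = 6; 1 - 163 = -162, which IS divisible by 6, so compatible.
    Write x = 163 + 420·t and substitute into x ≡ 1 (mod 6): 420·t ≡ 1 − 163 = -162 (mod 6).
    Divide the congruence (and modulus) by g = 6: 70·t ≡ -27 (mod 1).
    Modulo 1 every t works; take t = 0.
    Then x = 163 + 420·0 = 163, valid modulo lcm(420, 6) = 420: x ≡ 163 (mod 420).
Verify: 163 mod 21 = 16, 163 mod 20 = 3, 163 mod 6 = 1.

x ≡ 163 (mod 420).


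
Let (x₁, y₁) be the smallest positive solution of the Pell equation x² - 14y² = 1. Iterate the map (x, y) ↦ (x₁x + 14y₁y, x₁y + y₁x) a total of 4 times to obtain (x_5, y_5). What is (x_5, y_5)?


Step 1: Find the fundamental solution (x₁, y₁) of x² - 14y² = 1.
  Expand √14 as a continued fraction. a₀ = ⌊√14⌋ = 3; iterate m_{k+1} = d_k·a_k − m_k, d_{k+1} = (14 − m_{k+1}²)/d_k, a_{k+1} = ⌊(a₀ + m_{k+1})/d_{k+1}⌋ (starting m₀ = 0, d₀ = 1), with convergents p_k = a_k·p_{k-1} + p_{k-2}, q_k = a_k·q_{k-1} + q_{k-2} (p₋₁ = 1, q₋₁ = 0):
  k = 0: a₀ = 3; p₀/q₀ = 3/1; p₀² − 14·q₀² = 9 − 14 = -5.
  k = 1: m = 3, d = 5, a = ⌊(3 + 3)/5⌋ = 1; p/q = (1·3 + 1)/(1·1 + 0) = 4/1; p² − 14·q² = 16 − 14 = 2.
  k = 2: m = 2, d = 2, a = ⌊(3 + 2)/2⌋ = 2; p/q = (2·4 + 3)/(2·1 + 1) = 11/3; p² − 14·q² = 121 − 126 = -5.
  k = 3: m = 2, d = 5, a = ⌊(3 + 2)/5⌋ = 1; p/q = (1·11 + 4)/(1·3 + 1) = 15/4; p² − 14·q² = 225 − 224 = 1.
  The first convergent with p² − 14·q² = 1 gives the fundamental solution (x₁, y₁) = (15, 4).
Step 2: Apply the recurrence (x_{n+1}, y_{n+1}) = (x₁x_n + 14y₁y_n, x₁y_n + y₁x_n) repeatedly.
  From (x_1, y_1) = (15, 4): x_2 = 15·15 + 14·4·4 = 449; y_2 = 15·4 + 4·15 = 120.
  From (x_2, y_2) = (449, 120): x_3 = 15·449 + 14·4·120 = 13455; y_3 = 15·120 + 4·449 = 3596.
  From (x_3, y_3) = (13455, 3596): x_4 = 15·13455 + 14·4·3596 = 403201; y_4 = 15·3596 + 4·13455 = 107760.
  From (x_4, y_4) = (403201, 107760): x_5 = 15·403201 + 14·4·107760 = 12082575; y_5 = 15·107760 + 4·403201 = 3229204.
Step 3: Verify x_5² - 14·y_5² = 145988618630625 - 145988618630624 = 1 (should be 1). ✓

(x_1, y_1) = (15, 4); (x_5, y_5) = (12082575, 3229204).


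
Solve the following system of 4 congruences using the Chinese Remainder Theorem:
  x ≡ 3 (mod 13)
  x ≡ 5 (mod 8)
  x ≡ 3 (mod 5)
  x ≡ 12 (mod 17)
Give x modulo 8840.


Product of moduli M = 13 · 8 · 5 · 17 = 8840.
Merge one congruence at a time:
  Start: x ≡ 3 (mod 13).
  Combine with x ≡ 5 (mod 8); new modulus lcm = 104.
    Write x = 3 + 13·t and substitute into x ≡ 5 (mod 8): 13·t ≡ 5 − 3 = 2 (mod 8).
    Reduce coefficients mod 8: 5·t ≡ 2 (mod 8).
    The inverse of 5 mod 8 is 5 (since 5·5 = 25 = 3·8 + 1), so t ≡ 5·2 = 10 ≡ 2 (mod 8).
    Then x = 3 + 13·2 = 29, valid modulo lcm(13, 8) = 104: x ≡ 29 (mod 104).
  Combine with x ≡ 3 (mod 5); new modulus lcm = 520.
    Write x = 29 + 104·t and substitute into x ≡ 3 (mod 5): 104·t ≡ 3 − 29 = -26 (mod 5).
    Reduce coefficients mod 5: 4·t ≡ 4 (mod 5).
    The inverse of 4 mod 5 is 4 (since 4·4 = 16 = 3·5 + 1), so t ≡ 4·4 = 16 ≡ 1 (mod 5).
    Then x = 29 + 104·1 = 133, valid modulo lcm(104, 5) = 520: x ≡ 133 (mod 520).
  Combine with x ≡ 12 (mod 17); new modulus lcm = 8840.
    Write x = 133 + 520·t and substitute into x ≡ 12 (mod 17): 520·t ≡ 12 − 133 = -121 (mod 17).
    Reduce coefficients mod 17: 10·t ≡ 15 (mod 17).
    The inverse of 10 mod 17 is 12 (since 10·12 = 120 = 7·17 + 1), so t ≡ 12·15 = 180 ≡ 10 (mod 17).
    Then x = 133 + 520·10 = 5333, valid modulo lcm(520, 17) = 8840: x ≡ 5333 (mod 8840).
Verify against each original: 5333 mod 13 = 3, 5333 mod 8 = 5, 5333 mod 5 = 3, 5333 mod 17 = 12.

x ≡ 5333 (mod 8840).


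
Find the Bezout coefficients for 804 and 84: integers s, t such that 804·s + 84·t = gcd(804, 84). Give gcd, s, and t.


Euclidean algorithm on (804, 84) — divide until remainder is 0:
  804 = 9 · 84 + 48
  84 = 1 · 48 + 36
  48 = 1 · 36 + 12
  36 = 3 · 12 + 0
gcd(804, 84) = 12.
Track Bezout coefficients alongside the remainders: start with r₀ = 804 = a·1 + b·0 (s = 1, t = 0) and r₁ = 84 = a·0 + b·1 (s = 0, t = 1); each new remainder r_{k+1} = r_{k-1} − q_k·r_k inherits s_{k+1} = s_{k-1} − q_k·s_k, t_{k+1} = t_{k-1} − q_k·t_k, so r_k = a·s_k + b·t_k at every step:
  q = 9: r = 48, s = 1 − 9·0 = 1, t = 0 − 9·1 = -9  (check: 804·1 + 84·(-9) = 48)
  q = 1: r = 36, s = 0 − 1·1 = -1, t = 1 − 1·(-9) = 10  (check: 804·(-1) + 84·10 = 36)
  q = 1: r = 12, s = 1 − 1·(-1) = 2, t = -9 − 1·10 = -19  (check: 804·2 + 84·(-19) = 12)
The row with r = 12 (the gcd) gives the Bezout coefficients s = 2, t = -19.
Result: 804 · (2) + 84 · (-19) = 12.

gcd(804, 84) = 12; s = 2, t = -19 (check: 804·2 + 84·(-19) = 12).


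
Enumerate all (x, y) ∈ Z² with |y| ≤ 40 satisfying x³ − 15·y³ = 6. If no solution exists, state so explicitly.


The equation is x³ - 15y³ = 6. For fixed y, x³ = 15·y³ + 6, so a solution requires the RHS to be a perfect cube.
Strategy: iterate y from -40 to 40, compute RHS = 15·y³ + 6, and check whether it is a (positive or negative) perfect cube.
Check small values of y:
  y = 0: RHS = 6 is not a perfect cube.
  y = 1: RHS = 21 is not a perfect cube.
  y = -1: RHS = -9 is not a perfect cube.
  y = 2: RHS = 126 is not a perfect cube.
  y = -2: RHS = -114 is not a perfect cube.
  y = 3: RHS = 411 is not a perfect cube.
  y = -3: RHS = -399 is not a perfect cube.
Continuing the search up to |y| = 40 finds no solutions either.
No (x, y) in the scanned range satisfies the equation.

No integer solutions with |y| ≤ 40.


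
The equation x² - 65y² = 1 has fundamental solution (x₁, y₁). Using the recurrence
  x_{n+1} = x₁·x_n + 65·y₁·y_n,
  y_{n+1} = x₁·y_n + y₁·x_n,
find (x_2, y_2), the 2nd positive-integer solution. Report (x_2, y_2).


Step 1: Find the fundamental solution (x₁, y₁) of x² - 65y² = 1.
  Expand √65 as a continued fraction. a₀ = ⌊√65⌋ = 8; iterate m_{k+1} = d_k·a_k − m_k, d_{k+1} = (65 − m_{k+1}²)/d_k, a_{k+1} = ⌊(a₀ + m_{k+1})/d_{k+1}⌋ (starting m₀ = 0, d₀ = 1), with convergents p_k = a_k·p_{k-1} + p_{k-2}, q_k = a_k·q_{k-1} + q_{k-2} (p₋₁ = 1, q₋₁ = 0):
  k = 0: a₀ = 8; p₀/q₀ = 8/1; p₀² − 65·q₀² = 64 − 65 = -1.
  k = 1: m = 8, d = 1, a = ⌊(8 + 8)/1⌋ = 16; p/q = (16·8 + 1)/(16·1 + 0) = 129/16; p² − 65·q² = 16641 − 16640 = 1.
  The first convergent with p² − 65·q² = 1 gives the fundamental solution (x₁, y₁) = (129, 16).
Step 2: Apply the recurrence (x_{n+1}, y_{n+1}) = (x₁x_n + 65y₁y_n, x₁y_n + y₁x_n) repeatedly.
  From (x_1, y_1) = (129, 16): x_2 = 129·129 + 65·16·16 = 33281; y_2 = 129·16 + 16·129 = 4128.
Step 3: Verify x_2² - 65·y_2² = 1107624961 - 1107624960 = 1 (should be 1). ✓

(x_1, y_1) = (129, 16); (x_2, y_2) = (33281, 4128).
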